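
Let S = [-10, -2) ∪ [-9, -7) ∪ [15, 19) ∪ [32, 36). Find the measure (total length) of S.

16

Merged: [-10, -2), [15, 19), [32, 36).
Lengths: 8 + 4 + 4 = 16.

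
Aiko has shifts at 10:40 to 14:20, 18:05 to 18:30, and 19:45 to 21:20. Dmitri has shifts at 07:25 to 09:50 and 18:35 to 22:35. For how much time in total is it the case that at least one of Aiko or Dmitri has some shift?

A ∪ B = 07:25-09:50, 10:40-14:20, 18:05-18:30, 18:35-22:35.
Total: 2 h 25 min + 3 h 40 min + 25 min + 4 h = 10 h 30 min.

10 h 30 min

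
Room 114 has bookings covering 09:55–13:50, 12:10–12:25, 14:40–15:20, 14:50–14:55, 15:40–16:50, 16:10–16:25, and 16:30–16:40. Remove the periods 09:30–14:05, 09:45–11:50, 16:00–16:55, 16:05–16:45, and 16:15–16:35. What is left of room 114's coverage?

A, merged: 09:55–13:50, 14:40–15:20, 15:40–16:50.
B, merged: 09:30–14:05, 16:00–16:55.
09:55–13:50 lies entirely inside B → drops out.
14:40–15:20 is untouched.
15:40–16:50 with B removed leaves 15:40–16:00.

14:40–15:20, 15:40–16:00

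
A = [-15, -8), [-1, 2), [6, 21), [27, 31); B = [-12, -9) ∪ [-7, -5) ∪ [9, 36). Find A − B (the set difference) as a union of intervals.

[-15, -12) ∪ [-9, -8) ∪ [-1, 2) ∪ [6, 9)

[-15, -8) \ B = [-15, -12), [-9, -8).
[-1, 2): nothing removed.
[6, 21) \ B = [6, 9).
[27, 31): entirely removed.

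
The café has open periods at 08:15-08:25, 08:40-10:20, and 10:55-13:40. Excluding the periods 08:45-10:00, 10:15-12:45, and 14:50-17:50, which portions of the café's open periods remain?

08:15-08:25 is untouched.
08:40-10:20 with B removed leaves 08:40-08:45, 10:00-10:15.
10:55-13:40 with B removed leaves 12:45-13:40.

08:15-08:25, 08:40-08:45, 10:00-10:15, 12:45-13:40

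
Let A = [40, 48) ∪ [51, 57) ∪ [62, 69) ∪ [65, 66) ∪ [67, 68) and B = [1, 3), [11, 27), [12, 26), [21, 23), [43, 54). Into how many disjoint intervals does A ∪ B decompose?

4

A, merged: [40, 48), [51, 57), [62, 69).
B, merged: [1, 3), [11, 27), [43, 54).
A ∪ B = [1, 3), [11, 27), [40, 57), [62, 69).
That is 4 disjoint pieces.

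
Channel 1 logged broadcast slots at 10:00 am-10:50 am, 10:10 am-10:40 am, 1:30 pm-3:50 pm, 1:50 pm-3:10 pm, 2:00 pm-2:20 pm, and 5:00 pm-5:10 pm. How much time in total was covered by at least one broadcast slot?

Merged: 10:00 am-10:50 am, 1:30 pm-3:50 pm, 5:00 pm-5:10 pm.
Lengths: 50 min + 2 h 20 min + 10 min = 3 h 20 min.

3 h 20 min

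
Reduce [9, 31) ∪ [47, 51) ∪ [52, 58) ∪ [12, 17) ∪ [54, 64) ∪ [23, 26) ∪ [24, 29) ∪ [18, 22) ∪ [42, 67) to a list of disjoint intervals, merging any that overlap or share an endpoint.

[9, 31) ∪ [42, 67)

Sort by start: [9, 31), [12, 17), [18, 22), [23, 26), [24, 29), [42, 67), [47, 51), [52, 58), [54, 64).
[12, 17) overlaps/touches [9, 31) → extend to [9, 31).
[18, 22) overlaps/touches [9, 31) → extend to [9, 31).
[23, 26) overlaps/touches [9, 31) → extend to [9, 31).
[24, 29) overlaps/touches [9, 31) → extend to [9, 31).
[42, 67) is disjoint → start new block.
[47, 51) overlaps/touches [42, 67) → extend to [42, 67).
[52, 58) overlaps/touches [42, 67) → extend to [42, 67).
[54, 64) overlaps/touches [42, 67) → extend to [42, 67).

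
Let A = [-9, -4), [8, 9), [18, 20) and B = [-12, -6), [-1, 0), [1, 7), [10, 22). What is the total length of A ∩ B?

5

A ∩ B = [-9, -6), [18, 20).
Total: 3 + 2 = 5.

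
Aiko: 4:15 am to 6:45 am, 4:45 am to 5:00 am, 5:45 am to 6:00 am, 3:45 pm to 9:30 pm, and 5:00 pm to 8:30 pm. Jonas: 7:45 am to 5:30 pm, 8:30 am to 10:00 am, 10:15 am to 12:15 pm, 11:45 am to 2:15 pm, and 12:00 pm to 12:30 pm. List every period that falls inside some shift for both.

A, merged: 4:15 am-6:45 am, 3:45 pm-9:30 pm.
B, merged: 7:45 am-5:30 pm.
4:15 am-6:45 am falls entirely outside B.
3:45 pm-9:30 pm overlaps B on 3:45 pm-5:30 pm.

3:45 pm-5:30 pm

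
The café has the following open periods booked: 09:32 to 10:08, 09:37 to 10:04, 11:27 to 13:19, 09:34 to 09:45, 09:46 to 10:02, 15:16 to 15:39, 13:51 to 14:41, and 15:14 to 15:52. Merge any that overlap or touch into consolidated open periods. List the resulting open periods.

Sort by start: 09:32–10:08, 09:34–09:45, 09:37–10:04, 09:46–10:02, 11:27–13:19, 13:51–14:41, 15:14–15:52, 15:16–15:39.
09:34–09:45 overlaps/touches 09:32–10:08 → extend to 09:32–10:08.
09:37–10:04 overlaps/touches 09:32–10:08 → extend to 09:32–10:08.
09:46–10:02 overlaps/touches 09:32–10:08 → extend to 09:32–10:08.
11:27–13:19 is disjoint → start new block.
13:51–14:41 is disjoint → start new block.
15:14–15:52 is disjoint → start new block.
15:16–15:39 overlaps/touches 15:14–15:52 → extend to 15:14–15:52.

09:32–10:08, 11:27–13:19, 13:51–14:41, 15:14–15:52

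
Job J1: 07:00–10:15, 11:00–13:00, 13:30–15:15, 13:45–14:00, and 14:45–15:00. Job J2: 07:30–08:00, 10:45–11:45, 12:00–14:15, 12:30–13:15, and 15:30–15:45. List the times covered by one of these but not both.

First set merges to 07:00–10:15, 11:00–13:00, 13:30–15:15.
Second set merges to 07:30–08:00, 10:45–11:45, 12:00–14:15, 15:30–15:45.
A \ B = 07:00–07:30, 08:00–10:15, 11:45–12:00, 14:15–15:15.
B \ A = 10:45–11:00, 13:00–13:30, 15:30–15:45.
Union of the two gives the symmetric difference.

07:00–07:30, 08:00–10:15, 10:45–11:00, 11:45–12:00, 13:00–13:30, 14:15–15:15, 15:30–15:45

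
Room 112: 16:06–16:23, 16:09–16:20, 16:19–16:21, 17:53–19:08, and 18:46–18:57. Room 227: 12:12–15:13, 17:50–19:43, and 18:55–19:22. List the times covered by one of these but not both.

12:12-15:13, 16:06-16:23, 17:50-17:53, 19:08-19:43

Merge the first list: 16:06-16:23, 17:53-19:08.
Merge the second list: 12:12-15:13, 17:50-19:43.
Only in the first: 16:06-16:23.
Only in the second: 12:12-15:13, 17:50-17:53, 19:08-19:43.
Together these are the periods covered by exactly one.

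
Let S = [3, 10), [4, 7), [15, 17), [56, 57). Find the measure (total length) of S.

Merged: [3, 10), [15, 17), [56, 57).
Lengths: 7 + 2 + 1 = 10.

10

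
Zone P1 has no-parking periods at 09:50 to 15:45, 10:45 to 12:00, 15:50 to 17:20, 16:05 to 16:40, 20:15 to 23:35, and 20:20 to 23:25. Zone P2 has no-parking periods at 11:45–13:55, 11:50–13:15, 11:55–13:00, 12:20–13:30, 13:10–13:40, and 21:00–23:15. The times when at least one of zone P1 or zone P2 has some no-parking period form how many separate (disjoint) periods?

3

First set merges to 09:50-15:45, 15:50-17:20, 20:15-23:35.
Second set merges to 11:45-13:55, 21:00-23:15.
A ∪ B = 09:50-15:45, 15:50-17:20, 20:15-23:35.
That is 3 disjoint pieces.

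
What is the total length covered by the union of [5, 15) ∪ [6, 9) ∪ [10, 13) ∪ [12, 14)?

10

Merged: [5, 15).
Length: 10.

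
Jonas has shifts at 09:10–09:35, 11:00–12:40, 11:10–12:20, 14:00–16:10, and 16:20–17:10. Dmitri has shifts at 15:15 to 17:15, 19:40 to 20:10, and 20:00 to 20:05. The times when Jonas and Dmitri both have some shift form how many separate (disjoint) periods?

Merge the first list: 09:10–09:35, 11:00–12:40, 14:00–16:10, 16:20–17:10.
Merge the second list: 15:15–17:15, 19:40–20:10.
A ∩ B = 15:15–16:10, 16:20–17:10.
That is 2 disjoint pieces.

2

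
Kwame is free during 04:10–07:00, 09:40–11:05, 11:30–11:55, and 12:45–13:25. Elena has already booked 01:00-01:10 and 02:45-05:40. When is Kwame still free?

05:40–07:00, 09:40–11:05, 11:30–11:55, 12:45–13:25

04:10–07:00 minus B → 05:40–07:00.
09:40–11:05: no B overlap → unchanged.
11:30–11:55: no B overlap → unchanged.
12:45–13:25: no B overlap → unchanged.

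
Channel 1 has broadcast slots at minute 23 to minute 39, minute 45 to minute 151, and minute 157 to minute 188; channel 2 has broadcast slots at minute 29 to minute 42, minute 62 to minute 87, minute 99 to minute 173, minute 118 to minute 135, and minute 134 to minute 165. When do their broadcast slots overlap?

B, merged: minute 29 to minute 42, minute 62 to minute 87, minute 99 to minute 173.
minute 23 to minute 39 meets the second set on minute 29 to minute 39.
minute 45 to minute 151 meets the second set on minute 62 to minute 87, minute 99 to minute 151.
minute 157 to minute 188 meets the second set on minute 157 to minute 173.

minute 29 to minute 39, minute 62 to minute 87, minute 99 to minute 151, minute 157 to minute 173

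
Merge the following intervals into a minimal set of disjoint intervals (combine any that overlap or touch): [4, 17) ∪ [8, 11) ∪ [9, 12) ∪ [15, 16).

[8, 11) overlaps/touches [4, 17) → extend to [4, 17).
[9, 12) overlaps/touches [4, 17) → extend to [4, 17).
[15, 16) overlaps/touches [4, 17) → extend to [4, 17).

[4, 17)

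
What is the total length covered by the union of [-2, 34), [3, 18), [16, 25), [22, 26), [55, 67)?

48

Merged: [-2, 34), [55, 67).
Lengths: 36 + 12 = 48.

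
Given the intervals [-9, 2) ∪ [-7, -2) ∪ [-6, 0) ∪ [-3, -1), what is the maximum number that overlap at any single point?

Walk the sorted start/end points keeping a running depth.
The depth first hits 4 at -3.

4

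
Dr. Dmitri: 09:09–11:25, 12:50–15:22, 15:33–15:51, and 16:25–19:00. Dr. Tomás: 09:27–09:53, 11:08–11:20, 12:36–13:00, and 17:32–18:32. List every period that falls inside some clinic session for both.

09:27-09:53, 11:08-11:20, 12:50-13:00, 17:32-18:32

09:09-11:25 meets the second set on 09:27-09:53, 11:08-11:20.
12:50-15:22 meets the second set on 12:50-13:00.
15:33-15:51: no overlap with the second set.
16:25-19:00 meets the second set on 17:32-18:32.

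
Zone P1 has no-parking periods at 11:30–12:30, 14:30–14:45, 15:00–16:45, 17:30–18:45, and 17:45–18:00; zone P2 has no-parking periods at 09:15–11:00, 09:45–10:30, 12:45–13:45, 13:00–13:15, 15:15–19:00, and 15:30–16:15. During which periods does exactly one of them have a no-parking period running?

A, merged: 11:30–12:30, 14:30–14:45, 15:00–16:45, 17:30–18:45.
B, merged: 09:15–11:00, 12:45–13:45, 15:15–19:00.
Only in the first: 11:30–12:30, 14:30–14:45, 15:00–15:15.
Only in the second: 09:15–11:00, 12:45–13:45, 16:45–17:30, 18:45–19:00.
Together these are the periods covered by exactly one.

09:15–11:00, 11:30–12:30, 12:45–13:45, 14:30–14:45, 15:00–15:15, 16:45–17:30, 18:45–19:00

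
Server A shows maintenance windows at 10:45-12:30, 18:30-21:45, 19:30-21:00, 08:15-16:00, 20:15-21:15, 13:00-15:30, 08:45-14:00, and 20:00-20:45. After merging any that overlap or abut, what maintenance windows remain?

08:15-16:00, 18:30-21:45

Sort by start: 08:15-16:00, 08:45-14:00, 10:45-12:30, 13:00-15:30, 18:30-21:45, 19:30-21:00, 20:00-20:45, 20:15-21:15.
08:45-14:00 overlaps/touches 08:15-16:00 → extend to 08:15-16:00.
10:45-12:30 overlaps/touches 08:15-16:00 → extend to 08:15-16:00.
13:00-15:30 overlaps/touches 08:15-16:00 → extend to 08:15-16:00.
18:30-21:45 is disjoint → start new block.
19:30-21:00 overlaps/touches 18:30-21:45 → extend to 18:30-21:45.
20:00-20:45 overlaps/touches 18:30-21:45 → extend to 18:30-21:45.
20:15-21:15 overlaps/touches 18:30-21:45 → extend to 18:30-21:45.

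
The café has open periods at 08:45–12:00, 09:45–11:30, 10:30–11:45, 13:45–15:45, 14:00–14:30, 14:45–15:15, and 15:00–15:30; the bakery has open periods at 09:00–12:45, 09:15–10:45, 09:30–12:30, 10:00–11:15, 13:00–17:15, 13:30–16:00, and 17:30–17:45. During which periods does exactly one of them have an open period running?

08:45-09:00, 12:00-12:45, 13:00-13:45, 15:45-17:15, 17:30-17:45

First set merges to 08:45-12:00, 13:45-15:45.
Second set merges to 09:00-12:45, 13:00-17:15, 17:30-17:45.
A but not B: 08:45-09:00.
B but not A: 12:00-12:45, 13:00-13:45, 15:45-17:15, 17:30-17:45.
Combining gives A △ B.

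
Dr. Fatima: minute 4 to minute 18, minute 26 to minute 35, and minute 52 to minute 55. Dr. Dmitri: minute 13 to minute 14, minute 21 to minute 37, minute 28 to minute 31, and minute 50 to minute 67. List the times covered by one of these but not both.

minute 4 to minute 13, minute 14 to minute 18, minute 21 to minute 26, minute 35 to minute 37, minute 50 to minute 52, minute 55 to minute 67

Merge the second list: minute 13 to minute 14, minute 21 to minute 37, minute 50 to minute 67.
A but not B: minute 4 to minute 13, minute 14 to minute 18.
B but not A: minute 21 to minute 26, minute 35 to minute 37, minute 50 to minute 52, minute 55 to minute 67.
Combining gives A △ B.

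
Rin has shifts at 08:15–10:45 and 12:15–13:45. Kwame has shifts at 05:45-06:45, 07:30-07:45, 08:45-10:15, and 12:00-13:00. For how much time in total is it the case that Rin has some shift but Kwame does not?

1 h 45 min

A \ B = 08:15-08:45, 10:15-10:45, 13:00-13:45.
Total: 30 min + 30 min + 45 min = 1 h 45 min.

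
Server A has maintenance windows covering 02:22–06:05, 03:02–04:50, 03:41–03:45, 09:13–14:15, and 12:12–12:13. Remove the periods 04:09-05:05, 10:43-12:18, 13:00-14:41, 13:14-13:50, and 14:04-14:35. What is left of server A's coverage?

A, merged: 02:22–06:05, 09:13–14:15.
B, merged: 04:09–05:05, 10:43–12:18, 13:00–14:41.
02:22–06:05 minus B → 02:22–04:09, 05:05–06:05.
09:13–14:15 minus B → 09:13–10:43, 12:18–13:00.

02:22–04:09, 05:05–06:05, 09:13–10:43, 12:18–13:00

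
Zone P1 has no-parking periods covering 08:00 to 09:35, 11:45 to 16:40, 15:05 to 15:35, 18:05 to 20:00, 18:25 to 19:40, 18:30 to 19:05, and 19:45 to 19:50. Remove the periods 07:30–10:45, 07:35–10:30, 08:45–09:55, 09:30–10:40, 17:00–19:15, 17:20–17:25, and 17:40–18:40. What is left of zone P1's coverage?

11:45-16:40, 19:15-20:00

Merge the first list: 08:00-09:35, 11:45-16:40, 18:05-20:00.
Merge the second list: 07:30-10:45, 17:00-19:15.
08:00-09:35 lies entirely inside B → drops out.
11:45-16:40 is untouched.
18:05-20:00 with B removed leaves 19:15-20:00.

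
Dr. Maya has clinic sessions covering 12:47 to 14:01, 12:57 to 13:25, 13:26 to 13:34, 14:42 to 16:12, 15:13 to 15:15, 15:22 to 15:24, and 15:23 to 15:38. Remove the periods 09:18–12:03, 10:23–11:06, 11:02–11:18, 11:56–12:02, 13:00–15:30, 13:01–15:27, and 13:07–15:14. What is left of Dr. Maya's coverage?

12:47–13:00, 15:30–16:12

First set merges to 12:47–14:01, 14:42–16:12.
Second set merges to 09:18–12:03, 13:00–15:30.
12:47–14:01 with B removed leaves 12:47–13:00.
14:42–16:12 with B removed leaves 15:30–16:12.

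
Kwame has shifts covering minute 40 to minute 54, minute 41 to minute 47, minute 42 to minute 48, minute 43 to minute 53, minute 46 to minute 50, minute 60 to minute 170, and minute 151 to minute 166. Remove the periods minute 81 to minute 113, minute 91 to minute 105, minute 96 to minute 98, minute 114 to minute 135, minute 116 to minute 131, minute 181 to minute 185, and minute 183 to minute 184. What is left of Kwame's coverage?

A, merged: minute 40 to minute 54, minute 60 to minute 170.
B, merged: minute 81 to minute 113, minute 114 to minute 135, minute 181 to minute 185.
minute 40 to minute 54: nothing removed.
minute 60 to minute 170 \ B = minute 60 to minute 81, minute 113 to minute 114, minute 135 to minute 170.

minute 40 to minute 54, minute 60 to minute 81, minute 113 to minute 114, minute 135 to minute 170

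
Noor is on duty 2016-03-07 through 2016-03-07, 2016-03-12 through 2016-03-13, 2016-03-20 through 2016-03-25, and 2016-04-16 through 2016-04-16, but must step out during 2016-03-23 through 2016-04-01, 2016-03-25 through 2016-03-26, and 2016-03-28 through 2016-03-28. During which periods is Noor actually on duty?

Second set merges to 2016-03-23 through 2016-04-01.
2016-03-07 through 2016-03-07 is untouched.
2016-03-12 through 2016-03-13 is untouched.
2016-03-20 through 2016-03-25 with B removed leaves 2016-03-20 through 2016-03-22.
2016-04-16 through 2016-04-16 is untouched.

2016-03-07 through 2016-03-07, 2016-03-12 through 2016-03-13, 2016-03-20 through 2016-03-22, 2016-04-16 through 2016-04-16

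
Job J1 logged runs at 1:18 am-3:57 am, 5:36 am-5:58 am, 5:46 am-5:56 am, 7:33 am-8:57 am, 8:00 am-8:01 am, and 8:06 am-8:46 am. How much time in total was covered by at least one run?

4 h 25 min

Merged: 1:18 am–3:57 am, 5:36 am–5:58 am, 7:33 am–8:57 am.
Lengths: 2 h 39 min + 22 min + 1 h 24 min = 4 h 25 min.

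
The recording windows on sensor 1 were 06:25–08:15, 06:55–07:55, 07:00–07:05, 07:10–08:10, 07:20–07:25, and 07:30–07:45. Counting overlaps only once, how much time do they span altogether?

1 h 50 min

Merged: 06:25–08:15.
Length: 1 h 50 min.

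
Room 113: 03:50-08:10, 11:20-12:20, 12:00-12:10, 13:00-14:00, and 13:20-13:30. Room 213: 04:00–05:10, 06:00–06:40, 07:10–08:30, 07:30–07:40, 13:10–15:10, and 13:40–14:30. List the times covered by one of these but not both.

First set merges to 03:50–08:10, 11:20–12:20, 13:00–14:00.
Second set merges to 04:00–05:10, 06:00–06:40, 07:10–08:30, 13:10–15:10.
A \ B = 03:50–04:00, 05:10–06:00, 06:40–07:10, 11:20–12:20, 13:00–13:10.
B \ A = 08:10–08:30, 14:00–15:10.
Union of the two gives the symmetric difference.

03:50–04:00, 05:10–06:00, 06:40–07:10, 08:10–08:30, 11:20–12:20, 13:00–13:10, 14:00–15:10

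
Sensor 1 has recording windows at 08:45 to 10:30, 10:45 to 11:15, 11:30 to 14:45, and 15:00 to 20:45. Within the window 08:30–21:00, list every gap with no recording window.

The merged coverage is 08:45–10:30, 10:45–11:15, 11:30–14:45, 15:00–20:45.
Gaps within 08:30–21:00: 08:30–08:45, 10:30–10:45, 11:15–11:30, 14:45–15:00, 20:45–21:00.

08:30–08:45, 10:30–10:45, 11:15–11:30, 14:45–15:00, 20:45–21:00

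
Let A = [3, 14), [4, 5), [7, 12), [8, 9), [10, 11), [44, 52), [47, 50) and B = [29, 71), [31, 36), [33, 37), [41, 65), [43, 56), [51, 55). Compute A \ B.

[3, 14)

First set merges to [3, 14), [44, 52).
Second set merges to [29, 71).
[3, 14): nothing removed.
[44, 52): entirely removed.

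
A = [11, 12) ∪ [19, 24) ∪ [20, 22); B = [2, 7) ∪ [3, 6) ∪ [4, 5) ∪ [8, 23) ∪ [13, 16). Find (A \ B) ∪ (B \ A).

First set merges to [11, 12), [19, 24).
Second set merges to [2, 7), [8, 23).
A \ B = [23, 24).
B \ A = [2, 7), [8, 11), [12, 19).
Union of the two gives the symmetric difference.

[2, 7) ∪ [8, 11) ∪ [12, 19) ∪ [23, 24)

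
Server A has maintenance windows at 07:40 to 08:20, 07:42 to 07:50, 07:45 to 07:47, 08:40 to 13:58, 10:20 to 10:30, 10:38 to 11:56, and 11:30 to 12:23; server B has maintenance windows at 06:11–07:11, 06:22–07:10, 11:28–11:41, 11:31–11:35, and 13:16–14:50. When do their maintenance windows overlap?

Merge the first list: 07:40–08:20, 08:40–13:58.
Merge the second list: 06:11–07:11, 11:28–11:41, 13:16–14:50.
07:40–08:20 falls entirely outside B.
08:40–13:58 overlaps B on 11:28–11:41, 13:16–13:58.

11:28–11:41, 13:16–13:58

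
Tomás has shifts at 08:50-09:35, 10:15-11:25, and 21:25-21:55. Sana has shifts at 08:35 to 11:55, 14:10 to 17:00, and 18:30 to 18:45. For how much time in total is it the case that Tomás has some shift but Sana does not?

30 min

A \ B = 21:25–21:55.
Total: 30 min.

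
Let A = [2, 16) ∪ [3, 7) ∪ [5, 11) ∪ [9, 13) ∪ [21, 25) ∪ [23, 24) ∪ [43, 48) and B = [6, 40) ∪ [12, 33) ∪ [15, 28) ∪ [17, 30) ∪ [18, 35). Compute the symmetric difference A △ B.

[2, 6) ∪ [16, 21) ∪ [25, 40) ∪ [43, 48)

Merge the first list: [2, 16), [21, 25), [43, 48).
Merge the second list: [6, 40).
A \ B = [2, 6), [43, 48).
B \ A = [16, 21), [25, 40).
Union of the two gives the symmetric difference.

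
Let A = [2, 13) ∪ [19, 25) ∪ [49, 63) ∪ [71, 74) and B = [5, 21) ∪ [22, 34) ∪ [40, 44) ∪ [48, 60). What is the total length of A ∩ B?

A ∩ B = [5, 13), [19, 21), [22, 25), [49, 60).
Total: 8 + 2 + 3 + 11 = 24.

24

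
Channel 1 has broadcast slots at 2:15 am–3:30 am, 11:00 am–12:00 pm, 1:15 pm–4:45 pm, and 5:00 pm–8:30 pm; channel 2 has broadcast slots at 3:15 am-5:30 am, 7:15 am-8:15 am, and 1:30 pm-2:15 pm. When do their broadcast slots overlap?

3:15 am–3:30 am, 1:30 pm–2:15 pm

2:15 am–3:30 am ∩ B → 3:15 am–3:30 am.
11:00 am–12:00 pm meets no B interval.
1:15 pm–4:45 pm ∩ B → 1:30 pm–2:15 pm.
5:00 pm–8:30 pm meets no B interval.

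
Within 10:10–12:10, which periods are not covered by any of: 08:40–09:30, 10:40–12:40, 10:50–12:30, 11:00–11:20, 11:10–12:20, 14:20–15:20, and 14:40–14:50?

10:10–10:40

Covered (merged): 08:40–09:30, 10:40–12:40, 14:20–15:20.
Gaps within 10:10–12:10: 10:10–10:40.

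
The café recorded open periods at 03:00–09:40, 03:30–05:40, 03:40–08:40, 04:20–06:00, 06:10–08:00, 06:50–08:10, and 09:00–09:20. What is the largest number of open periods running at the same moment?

Walk the sorted start/end points keeping a running depth.
The depth first hits 4 at 04:20.

4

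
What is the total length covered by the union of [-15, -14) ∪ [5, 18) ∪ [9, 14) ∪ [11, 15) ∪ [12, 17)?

Merged: [-15, -14), [5, 18).
Lengths: 1 + 13 = 14.

14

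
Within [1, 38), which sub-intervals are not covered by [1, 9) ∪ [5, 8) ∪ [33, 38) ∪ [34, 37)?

[9, 33)

After merging, the occupied span is [1, 9), [33, 38).
Gaps within [1, 38): [9, 33).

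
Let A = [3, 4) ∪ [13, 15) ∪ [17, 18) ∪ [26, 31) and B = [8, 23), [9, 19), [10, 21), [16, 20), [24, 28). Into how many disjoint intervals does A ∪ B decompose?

B, merged: [8, 23), [24, 28).
A ∪ B = [3, 4), [8, 23), [24, 31).
That is 3 disjoint pieces.

3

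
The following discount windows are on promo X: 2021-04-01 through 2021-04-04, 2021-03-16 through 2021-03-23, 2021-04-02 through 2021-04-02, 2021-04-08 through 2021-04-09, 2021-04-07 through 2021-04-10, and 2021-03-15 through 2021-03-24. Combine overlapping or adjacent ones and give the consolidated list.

Sort by start: 2021-03-15 through 2021-03-24, 2021-03-16 through 2021-03-23, 2021-04-01 through 2021-04-04, 2021-04-02 through 2021-04-02, 2021-04-07 through 2021-04-10, 2021-04-08 through 2021-04-09.
2021-03-16 through 2021-03-23 overlaps/touches 2021-03-15 through 2021-03-24 → extend to 2021-03-15 through 2021-03-24.
2021-04-01 through 2021-04-04 is disjoint → start new block.
2021-04-02 through 2021-04-02 overlaps/touches 2021-04-01 through 2021-04-04 → extend to 2021-04-01 through 2021-04-04.
2021-04-07 through 2021-04-10 is disjoint → start new block.
2021-04-08 through 2021-04-09 overlaps/touches 2021-04-07 through 2021-04-10 → extend to 2021-04-07 through 2021-04-10.

2021-03-15 through 2021-03-24, 2021-04-01 through 2021-04-04, 2021-04-07 through 2021-04-10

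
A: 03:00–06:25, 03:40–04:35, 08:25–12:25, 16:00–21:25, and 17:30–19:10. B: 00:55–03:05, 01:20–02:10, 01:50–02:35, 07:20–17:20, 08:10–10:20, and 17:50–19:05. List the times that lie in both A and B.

A, merged: 03:00-06:25, 08:25-12:25, 16:00-21:25.
B, merged: 00:55-03:05, 07:20-17:20, 17:50-19:05.
03:00-06:25 ∩ B → 03:00-03:05.
08:25-12:25 ∩ B → 08:25-12:25.
16:00-21:25 ∩ B → 16:00-17:20, 17:50-19:05.

03:00-03:05, 08:25-12:25, 16:00-17:20, 17:50-19:05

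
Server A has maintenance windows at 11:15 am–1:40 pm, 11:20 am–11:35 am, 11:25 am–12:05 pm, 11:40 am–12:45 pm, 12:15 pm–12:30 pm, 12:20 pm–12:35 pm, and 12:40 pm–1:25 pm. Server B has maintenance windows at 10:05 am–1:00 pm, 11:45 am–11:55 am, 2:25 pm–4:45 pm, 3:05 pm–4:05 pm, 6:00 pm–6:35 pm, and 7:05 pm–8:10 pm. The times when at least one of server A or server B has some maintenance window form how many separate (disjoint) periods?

4

Merge the first list: 11:15 am–1:40 pm.
Merge the second list: 10:05 am–1:00 pm, 2:25 pm–4:45 pm, 6:00 pm–6:35 pm, 7:05 pm–8:10 pm.
A ∪ B = 10:05 am–1:40 pm, 2:25 pm–4:45 pm, 6:00 pm–6:35 pm, 7:05 pm–8:10 pm.
That is 4 disjoint pieces.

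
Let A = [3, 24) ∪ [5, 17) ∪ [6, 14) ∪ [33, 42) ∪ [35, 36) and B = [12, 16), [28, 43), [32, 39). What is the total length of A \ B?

First set merges to [3, 24), [33, 42).
Second set merges to [12, 16), [28, 43).
A \ B = [3, 12), [16, 24).
Total: 9 + 8 = 17.

17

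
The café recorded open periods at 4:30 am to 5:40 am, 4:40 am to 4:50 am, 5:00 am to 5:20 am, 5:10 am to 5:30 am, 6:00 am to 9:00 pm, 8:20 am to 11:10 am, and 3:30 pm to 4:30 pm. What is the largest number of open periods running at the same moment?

At 5:10 am, 3 of the intervals are simultaneously active.
No point has more.

3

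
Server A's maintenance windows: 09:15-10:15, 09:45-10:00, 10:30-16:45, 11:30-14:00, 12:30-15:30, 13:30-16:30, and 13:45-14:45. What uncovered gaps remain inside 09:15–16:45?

After merging, the occupied span is 09:15–10:15, 10:30–16:45.
Gaps within 09:15–16:45: 10:15–10:30.

10:15–10:30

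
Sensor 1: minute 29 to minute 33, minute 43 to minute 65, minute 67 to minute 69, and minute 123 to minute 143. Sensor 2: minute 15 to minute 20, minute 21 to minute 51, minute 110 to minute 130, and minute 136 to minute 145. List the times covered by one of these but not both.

minute 15 to minute 20, minute 21 to minute 29, minute 33 to minute 43, minute 51 to minute 65, minute 67 to minute 69, minute 110 to minute 123, minute 130 to minute 136, minute 143 to minute 145

Only in the first: minute 51 to minute 65, minute 67 to minute 69, minute 130 to minute 136.
Only in the second: minute 15 to minute 20, minute 21 to minute 29, minute 33 to minute 43, minute 110 to minute 123, minute 143 to minute 145.
Together these are the periods covered by exactly one.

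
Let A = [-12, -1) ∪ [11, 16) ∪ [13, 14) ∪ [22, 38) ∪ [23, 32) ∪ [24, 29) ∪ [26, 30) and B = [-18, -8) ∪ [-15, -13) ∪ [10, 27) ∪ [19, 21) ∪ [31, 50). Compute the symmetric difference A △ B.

[-18, -12) ∪ [-8, -1) ∪ [10, 11) ∪ [16, 22) ∪ [27, 31) ∪ [38, 50)

Merge the first list: [-12, -1), [11, 16), [22, 38).
Merge the second list: [-18, -8), [10, 27), [31, 50).
Only in the first: [-8, -1), [27, 31).
Only in the second: [-18, -12), [10, 11), [16, 22), [38, 50).
Together these are the periods covered by exactly one.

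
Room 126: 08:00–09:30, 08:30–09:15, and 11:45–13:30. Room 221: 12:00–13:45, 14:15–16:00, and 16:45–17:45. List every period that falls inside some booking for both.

First set merges to 08:00–09:30, 11:45–13:30.
08:00–09:30 meets no B interval.
11:45–13:30 ∩ B → 12:00–13:30.

12:00–13:30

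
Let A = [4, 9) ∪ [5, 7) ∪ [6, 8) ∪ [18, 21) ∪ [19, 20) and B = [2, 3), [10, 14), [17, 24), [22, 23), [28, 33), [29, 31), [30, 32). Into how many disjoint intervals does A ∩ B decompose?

A, merged: [4, 9), [18, 21).
B, merged: [2, 3), [10, 14), [17, 24), [28, 33).
A ∩ B = [18, 21).
That is 1 disjoint piece.

1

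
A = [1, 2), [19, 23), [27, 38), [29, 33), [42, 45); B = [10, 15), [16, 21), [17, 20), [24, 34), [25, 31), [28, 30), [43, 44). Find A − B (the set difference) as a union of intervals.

First set merges to [1, 2), [19, 23), [27, 38), [42, 45).
Second set merges to [10, 15), [16, 21), [24, 34), [43, 44).
[1, 2) is untouched.
[19, 23) with B removed leaves [21, 23).
[27, 38) with B removed leaves [34, 38).
[42, 45) with B removed leaves [42, 43), [44, 45).

[1, 2) ∪ [21, 23) ∪ [34, 38) ∪ [42, 43) ∪ [44, 45)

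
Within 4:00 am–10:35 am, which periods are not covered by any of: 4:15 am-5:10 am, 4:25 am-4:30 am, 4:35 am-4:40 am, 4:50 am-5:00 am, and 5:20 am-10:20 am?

The merged coverage is 4:15 am–5:10 am, 5:20 am–10:20 am.
Uncovered inside 4:00 am–10:35 am: 4:00 am–4:15 am, 5:10 am–5:20 am, 10:20 am–10:35 am.

4:00 am–4:15 am, 5:10 am–5:20 am, 10:20 am–10:35 am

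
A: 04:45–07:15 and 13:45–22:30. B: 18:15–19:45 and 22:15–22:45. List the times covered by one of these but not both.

A \ B = 04:45–07:15, 13:45–18:15, 19:45–22:15.
B \ A = 22:30–22:45.
Union of the two gives the symmetric difference.

04:45–07:15, 13:45–18:15, 19:45–22:15, 22:30–22:45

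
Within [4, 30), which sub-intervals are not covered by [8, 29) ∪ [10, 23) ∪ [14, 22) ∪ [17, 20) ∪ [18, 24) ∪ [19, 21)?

After merging, the occupied span is [8, 29).
Complement within [4, 30): [4, 8), [29, 30).

[4, 8) ∪ [29, 30)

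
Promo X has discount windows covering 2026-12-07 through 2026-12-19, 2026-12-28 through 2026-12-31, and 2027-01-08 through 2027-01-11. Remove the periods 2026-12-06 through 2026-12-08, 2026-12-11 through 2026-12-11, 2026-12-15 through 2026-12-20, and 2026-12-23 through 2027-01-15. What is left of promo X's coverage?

2026-12-07 through 2026-12-19 \ B = 2026-12-09 through 2026-12-10, 2026-12-12 through 2026-12-14.
2026-12-28 through 2026-12-31: entirely removed.
2027-01-08 through 2027-01-11: entirely removed.

2026-12-09 through 2026-12-10, 2026-12-12 through 2026-12-14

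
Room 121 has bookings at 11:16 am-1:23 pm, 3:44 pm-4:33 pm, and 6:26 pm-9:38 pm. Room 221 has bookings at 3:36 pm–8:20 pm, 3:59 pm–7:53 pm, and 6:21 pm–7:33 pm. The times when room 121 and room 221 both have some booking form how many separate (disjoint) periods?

Second set merges to 3:36 pm-8:20 pm.
A ∩ B = 3:44 pm-4:33 pm, 6:26 pm-8:20 pm.
That is 2 disjoint pieces.

2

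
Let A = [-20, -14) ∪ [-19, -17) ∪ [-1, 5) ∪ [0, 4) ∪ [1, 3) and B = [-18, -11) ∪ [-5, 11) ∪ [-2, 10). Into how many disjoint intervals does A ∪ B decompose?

2

A, merged: [-20, -14), [-1, 5).
B, merged: [-18, -11), [-5, 11).
A ∪ B = [-20, -11), [-5, 11).
That is 2 disjoint pieces.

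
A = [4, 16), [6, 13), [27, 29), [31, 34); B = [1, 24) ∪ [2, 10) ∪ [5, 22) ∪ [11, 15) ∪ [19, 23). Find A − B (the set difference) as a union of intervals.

[27, 29) ∪ [31, 34)

A, merged: [4, 16), [27, 29), [31, 34).
B, merged: [1, 24).
[4, 16): entirely removed.
[27, 29): nothing removed.
[31, 34): nothing removed.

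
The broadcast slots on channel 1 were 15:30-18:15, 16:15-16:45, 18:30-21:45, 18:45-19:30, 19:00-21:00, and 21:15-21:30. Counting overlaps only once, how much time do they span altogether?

Merged: 15:30–18:15, 18:30–21:45.
Lengths: 2 h 45 min + 3 h 15 min = 6 h.

6 h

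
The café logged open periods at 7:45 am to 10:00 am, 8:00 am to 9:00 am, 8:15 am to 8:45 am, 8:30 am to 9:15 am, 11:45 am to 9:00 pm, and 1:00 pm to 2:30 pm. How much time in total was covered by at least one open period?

Merged: 7:45 am–10:00 am, 11:45 am–9:00 pm.
Lengths: 2 h 15 min + 9 h 15 min = 11 h 30 min.

11 h 30 min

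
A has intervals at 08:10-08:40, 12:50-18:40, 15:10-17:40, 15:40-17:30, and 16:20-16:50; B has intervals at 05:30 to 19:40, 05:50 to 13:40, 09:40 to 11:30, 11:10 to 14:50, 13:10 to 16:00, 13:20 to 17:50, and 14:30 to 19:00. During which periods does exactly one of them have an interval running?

Merge the first list: 08:10–08:40, 12:50–18:40.
Merge the second list: 05:30–19:40.
A \ B = none.
B \ A = 05:30–08:10, 08:40–12:50, 18:40–19:40.
Union of the two gives the symmetric difference.

05:30–08:10, 08:40–12:50, 18:40–19:40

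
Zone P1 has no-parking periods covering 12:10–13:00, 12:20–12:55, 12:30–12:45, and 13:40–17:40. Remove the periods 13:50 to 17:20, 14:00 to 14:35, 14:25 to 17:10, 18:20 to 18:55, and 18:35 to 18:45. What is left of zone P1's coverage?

12:10–13:00, 13:40–13:50, 17:20–17:40

Merge the first list: 12:10–13:00, 13:40–17:40.
Merge the second list: 13:50–17:20, 18:20–18:55.
12:10–13:00: no B overlap → unchanged.
13:40–17:40 minus B → 13:40–13:50, 17:20–17:40.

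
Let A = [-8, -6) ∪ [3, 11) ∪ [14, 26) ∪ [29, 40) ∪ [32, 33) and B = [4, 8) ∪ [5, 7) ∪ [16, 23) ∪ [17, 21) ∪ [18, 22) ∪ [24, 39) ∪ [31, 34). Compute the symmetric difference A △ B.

[-8, -6) ∪ [3, 4) ∪ [8, 11) ∪ [14, 16) ∪ [23, 24) ∪ [26, 29) ∪ [39, 40)

A, merged: [-8, -6), [3, 11), [14, 26), [29, 40).
B, merged: [4, 8), [16, 23), [24, 39).
A \ B = [-8, -6), [3, 4), [8, 11), [14, 16), [23, 24), [39, 40).
B \ A = [26, 29).
Union of the two gives the symmetric difference.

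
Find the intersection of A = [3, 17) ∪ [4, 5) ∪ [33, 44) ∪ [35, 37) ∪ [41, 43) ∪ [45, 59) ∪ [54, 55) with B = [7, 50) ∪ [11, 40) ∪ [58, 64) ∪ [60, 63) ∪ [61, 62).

[7, 17) ∪ [33, 44) ∪ [45, 50) ∪ [58, 59)

A, merged: [3, 17), [33, 44), [45, 59).
B, merged: [7, 50), [58, 64).
[3, 17) ∩ B → [7, 17).
[33, 44) ∩ B → [33, 44).
[45, 59) ∩ B → [45, 50), [58, 59).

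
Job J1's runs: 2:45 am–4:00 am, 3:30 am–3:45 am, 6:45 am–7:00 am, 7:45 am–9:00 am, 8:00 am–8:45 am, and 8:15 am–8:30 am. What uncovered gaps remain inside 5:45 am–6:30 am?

Covered (merged): 2:45 am–4:00 am, 6:45 am–7:00 am, 7:45 am–9:00 am.
Uncovered inside 5:45 am–6:30 am: 5:45 am–6:30 am.

5:45 am–6:30 am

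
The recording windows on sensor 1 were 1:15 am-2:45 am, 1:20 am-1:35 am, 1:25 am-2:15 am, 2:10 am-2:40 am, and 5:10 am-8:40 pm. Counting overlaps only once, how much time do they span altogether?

Merged: 1:15 am–2:45 am, 5:10 am–8:40 pm.
Lengths: 1 h 30 min + 15 h 30 min = 17 h.

17 h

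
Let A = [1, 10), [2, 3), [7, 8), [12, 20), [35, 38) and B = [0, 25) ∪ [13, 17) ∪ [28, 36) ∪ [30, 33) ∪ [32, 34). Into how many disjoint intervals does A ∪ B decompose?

A, merged: [1, 10), [12, 20), [35, 38).
B, merged: [0, 25), [28, 36).
A ∪ B = [0, 25), [28, 38).
That is 2 disjoint pieces.

2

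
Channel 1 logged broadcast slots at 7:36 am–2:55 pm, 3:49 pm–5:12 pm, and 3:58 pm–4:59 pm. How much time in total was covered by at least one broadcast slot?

Merged: 7:36 am-2:55 pm, 3:49 pm-5:12 pm.
Lengths: 7 h 19 min + 1 h 23 min = 8 h 42 min.

8 h 42 min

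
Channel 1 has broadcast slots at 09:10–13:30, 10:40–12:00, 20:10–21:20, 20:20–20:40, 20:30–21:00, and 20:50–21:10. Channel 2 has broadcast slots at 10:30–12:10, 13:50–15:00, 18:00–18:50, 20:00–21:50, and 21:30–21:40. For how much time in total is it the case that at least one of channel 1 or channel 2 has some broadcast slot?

First set merges to 09:10-13:30, 20:10-21:20.
Second set merges to 10:30-12:10, 13:50-15:00, 18:00-18:50, 20:00-21:50.
A ∪ B = 09:10-13:30, 13:50-15:00, 18:00-18:50, 20:00-21:50.
Total: 4 h 20 min + 1 h 10 min + 50 min + 1 h 50 min = 8 h 10 min.

8 h 10 min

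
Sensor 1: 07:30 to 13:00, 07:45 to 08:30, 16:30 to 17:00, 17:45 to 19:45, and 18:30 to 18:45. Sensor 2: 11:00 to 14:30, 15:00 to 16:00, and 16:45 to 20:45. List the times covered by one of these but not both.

07:30–11:00, 13:00–14:30, 15:00–16:00, 16:30–16:45, 17:00–17:45, 19:45–20:45

A, merged: 07:30–13:00, 16:30–17:00, 17:45–19:45.
A but not B: 07:30–11:00, 16:30–16:45.
B but not A: 13:00–14:30, 15:00–16:00, 17:00–17:45, 19:45–20:45.
Combining gives A △ B.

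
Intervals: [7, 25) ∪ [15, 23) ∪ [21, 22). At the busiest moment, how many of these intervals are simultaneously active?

3

Sweep endpoints in order; track running count of active intervals.
Peak of 3 reached at 21.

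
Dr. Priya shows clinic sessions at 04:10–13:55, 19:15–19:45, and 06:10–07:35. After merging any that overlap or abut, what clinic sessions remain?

04:10–13:55, 19:15–19:45

Sort by start: 04:10–13:55, 06:10–07:35, 19:15–19:45.
06:10–07:35 overlaps/touches 04:10–13:55 → extend to 04:10–13:55.
19:15–19:45 is disjoint → start new block.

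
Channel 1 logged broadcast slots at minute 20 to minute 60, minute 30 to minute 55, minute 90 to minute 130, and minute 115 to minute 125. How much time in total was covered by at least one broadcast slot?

Merged: minute 20 to minute 60, minute 90 to minute 130.
Lengths: 40 minutes + 40 minutes = 80 minutes.

80 minutes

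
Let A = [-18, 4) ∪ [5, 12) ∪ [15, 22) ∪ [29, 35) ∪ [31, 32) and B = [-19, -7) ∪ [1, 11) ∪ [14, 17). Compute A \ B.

First set merges to [-18, 4), [5, 12), [15, 22), [29, 35).
[-18, 4) \ B = [-7, 1).
[5, 12) \ B = [11, 12).
[15, 22) \ B = [17, 22).
[29, 35): nothing removed.

[-7, 1) ∪ [11, 12) ∪ [17, 22) ∪ [29, 35)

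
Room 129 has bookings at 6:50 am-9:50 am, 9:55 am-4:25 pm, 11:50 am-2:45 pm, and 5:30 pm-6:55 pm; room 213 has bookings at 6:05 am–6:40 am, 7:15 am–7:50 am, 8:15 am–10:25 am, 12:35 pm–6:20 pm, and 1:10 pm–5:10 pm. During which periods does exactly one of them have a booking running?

A, merged: 6:50 am–9:50 am, 9:55 am–4:25 pm, 5:30 pm–6:55 pm.
B, merged: 6:05 am–6:40 am, 7:15 am–7:50 am, 8:15 am–10:25 am, 12:35 pm–6:20 pm.
A \ B = 6:50 am–7:15 am, 7:50 am–8:15 am, 10:25 am–12:35 pm, 6:20 pm–6:55 pm.
B \ A = 6:05 am–6:40 am, 9:50 am–9:55 am, 4:25 pm–5:30 pm.
Union of the two gives the symmetric difference.

6:05 am–6:40 am, 6:50 am–7:15 am, 7:50 am–8:15 am, 9:50 am–9:55 am, 10:25 am–12:35 pm, 4:25 pm–5:30 pm, 6:20 pm–6:55 pm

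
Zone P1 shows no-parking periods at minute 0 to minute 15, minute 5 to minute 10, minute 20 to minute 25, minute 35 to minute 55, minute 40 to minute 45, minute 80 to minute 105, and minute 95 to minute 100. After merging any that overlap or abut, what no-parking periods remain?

minute 0 to minute 15, minute 20 to minute 25, minute 35 to minute 55, minute 80 to minute 105

minute 5 to minute 10 overlaps/touches minute 0 to minute 15 → extend to minute 0 to minute 15.
minute 20 to minute 25 is disjoint → start new block.
minute 35 to minute 55 is disjoint → start new block.
minute 40 to minute 45 overlaps/touches minute 35 to minute 55 → extend to minute 35 to minute 55.
minute 80 to minute 105 is disjoint → start new block.
minute 95 to minute 100 overlaps/touches minute 80 to minute 105 → extend to minute 80 to minute 105.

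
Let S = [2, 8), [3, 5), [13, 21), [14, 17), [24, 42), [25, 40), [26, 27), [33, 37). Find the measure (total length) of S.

32

Merged: [2, 8), [13, 21), [24, 42).
Lengths: 6 + 8 + 18 = 32.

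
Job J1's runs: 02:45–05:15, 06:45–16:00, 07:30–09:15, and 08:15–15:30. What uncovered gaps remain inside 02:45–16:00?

The merged coverage is 02:45–05:15, 06:45–16:00.
Gaps within 02:45–16:00: 05:15–06:45.

05:15–06:45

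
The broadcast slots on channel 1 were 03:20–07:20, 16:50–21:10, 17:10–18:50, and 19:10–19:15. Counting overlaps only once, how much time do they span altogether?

Merged: 03:20-07:20, 16:50-21:10.
Lengths: 4 h + 4 h 20 min = 8 h 20 min.

8 h 20 min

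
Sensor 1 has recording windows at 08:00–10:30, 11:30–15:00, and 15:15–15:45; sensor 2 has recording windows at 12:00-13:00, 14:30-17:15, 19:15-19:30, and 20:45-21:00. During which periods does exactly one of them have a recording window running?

Only in the first: 08:00–10:30, 11:30–12:00, 13:00–14:30.
Only in the second: 15:00–15:15, 15:45–17:15, 19:15–19:30, 20:45–21:00.
Together these are the periods covered by exactly one.

08:00–10:30, 11:30–12:00, 13:00–14:30, 15:00–15:15, 15:45–17:15, 19:15–19:30, 20:45–21:00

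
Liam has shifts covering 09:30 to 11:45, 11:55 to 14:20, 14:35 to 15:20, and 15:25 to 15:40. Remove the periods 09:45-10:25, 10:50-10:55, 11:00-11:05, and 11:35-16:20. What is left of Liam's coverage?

09:30–09:45, 10:25–10:50, 10:55–11:00, 11:05–11:35

09:30–11:45 minus B → 09:30–09:45, 10:25–10:50, 10:55–11:00, 11:05–11:35.
11:55–14:20: fully covered by B → removed.
14:35–15:20: fully covered by B → removed.
15:25–15:40: fully covered by B → removed.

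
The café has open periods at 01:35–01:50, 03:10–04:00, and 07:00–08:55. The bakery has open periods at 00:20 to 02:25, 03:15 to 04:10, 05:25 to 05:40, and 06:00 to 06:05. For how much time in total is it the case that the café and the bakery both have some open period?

A ∩ B = 01:35-01:50, 03:15-04:00.
Total: 15 min + 45 min = 1 h.

1 h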